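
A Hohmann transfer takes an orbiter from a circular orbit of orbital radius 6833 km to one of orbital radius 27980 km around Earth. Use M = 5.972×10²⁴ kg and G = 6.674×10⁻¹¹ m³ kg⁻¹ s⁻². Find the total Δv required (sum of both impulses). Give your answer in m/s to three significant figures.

Δv_total ≈ 3460 m/s

μ = GM = 6.674×10⁻¹¹ × 5.972×10²⁴ = 3.986×10¹⁴ m³/s².
r₁ = 6833 km = 6.833×10⁶ m.
r₂ = 27980 km = 2.798×10⁷ m.
Transfer ellipse a_t = (r₁ + r₂)/2 = 1.741×10⁷ m.
At r₁: circular v_c1 = √(μ/r₁) = 7637 m/s; transfer-perigee v_p = √[μ(2/r₁ − 1/a_t)] = 9683 m/s.
Δv₁ = v_p − v_c1 = 2046 m/s.
At r₂: circular v_c2 = √(μ/r₂) = 3774 m/s; transfer-apogee v_a = √[μ(2/r₂ − 1/a_t)] = 2365 m/s.
Δv₂ = v_c2 − v_a = 1410 m/s.
Total Δv = Δv₁ + Δv₂ = 3455 m/s.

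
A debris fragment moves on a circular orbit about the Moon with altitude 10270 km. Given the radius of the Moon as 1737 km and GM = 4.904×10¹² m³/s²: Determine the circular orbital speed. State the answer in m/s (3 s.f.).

v ≈ 639 m/s

r = 1737 + 10270 = 12007 km = 1.2007×10⁷ m.
For a circular orbit v = √(μ/r) = √(4.904×10¹² / 1.201×10⁷) = √(4.084×10⁵) = 639.1 m/s.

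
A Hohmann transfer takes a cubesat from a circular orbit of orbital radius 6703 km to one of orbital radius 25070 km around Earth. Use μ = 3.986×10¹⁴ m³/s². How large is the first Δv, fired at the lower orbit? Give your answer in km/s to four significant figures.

r₁ = 6703 km = 6.703×10⁶ m.
r₂ = 25070 km = 2.507×10⁷ m.
Transfer ellipse a_t = (r₁ + r₂)/2 = 1.589×10⁷ m.
At r₁: circular v_c1 = √(μ/r₁) = 7711 m/s; transfer-perigee v_p = √[μ(2/r₁ − 1/a_t)] = 9687 m/s.
Δv₁ = v_p − v_c1 = 1976 m/s.
= 1.976 km/s.

Δv ≈ 1.976 km/s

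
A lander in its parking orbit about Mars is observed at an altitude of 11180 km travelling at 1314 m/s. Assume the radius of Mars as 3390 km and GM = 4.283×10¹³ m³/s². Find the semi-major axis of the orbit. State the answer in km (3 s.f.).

a ≈ 10300 km

r = 3390 + 11180 = 14570 km = 1.457×10⁷ m.
Specific orbital energy ε = v²/2 − μ/r = (1314)²/2 − 4.283×10¹³/1.457×10⁷ = -2.076×10⁶ J/kg.
Since ε = −μ/(2a), a = −μ/(2ε) = 1.031×10⁷ m = 10314 km.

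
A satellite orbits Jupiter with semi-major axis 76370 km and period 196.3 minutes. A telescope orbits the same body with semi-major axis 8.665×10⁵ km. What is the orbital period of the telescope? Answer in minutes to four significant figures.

T₂ ≈ 7502 minutes

Kepler's third law: T² ∝ a³, so T₂ = T₁ (a₂/a₁)^(3/2).
a₂/a₁ = 11.35, (a₂/a₁)^(3/2) = 38.22.
T₂ = 196.3 × 38.22 = 7502 minutes.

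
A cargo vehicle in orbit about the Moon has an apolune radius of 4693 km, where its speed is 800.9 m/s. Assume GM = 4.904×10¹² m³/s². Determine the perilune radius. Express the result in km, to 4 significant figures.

perilune radius ≈ 2078 km

r_a = 4.693×10⁶ m.
Specific energy ε = v²/2 − μ/r = -7.242×10⁵ J/kg, so a = −μ/(2ε) = 3.386×10⁶ m.
The apsides satisfy r_p + r_a = 2a, so the perilune radius is 2a − r_a = 2.078×10⁶ m = 2078.2 km.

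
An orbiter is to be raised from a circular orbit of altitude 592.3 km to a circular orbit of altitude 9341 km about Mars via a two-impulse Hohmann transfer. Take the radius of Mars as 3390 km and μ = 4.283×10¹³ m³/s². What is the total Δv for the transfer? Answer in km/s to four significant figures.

Δv_total ≈ 1.336 km/s

r₁ = 3390 + 592.3 = 3982.3 km = 3.9823×10⁶ m.
r₂ = 3390 + 9341 = 12731 km = 1.2731×10⁷ m.
Transfer ellipse a_t = (r₁ + r₂)/2 = 8.357×10⁶ m.
At r₁: circular v_c1 = √(μ/r₁) = 3279 m/s; transfer-periapsis v_p = √[μ(2/r₁ − 1/a_t)] = 4048 m/s.
Δv₁ = v_p − v_c1 = 768.3 m/s.
At r₂: circular v_c2 = √(μ/r₂) = 1834 m/s; transfer-apoapsis v_a = √[μ(2/r₂ − 1/a_t)] = 1266 m/s.
Δv₂ = v_c2 − v_a = 568.0 m/s.
Total Δv = Δv₁ + Δv₂ = 1336 m/s = 1.336 km/s.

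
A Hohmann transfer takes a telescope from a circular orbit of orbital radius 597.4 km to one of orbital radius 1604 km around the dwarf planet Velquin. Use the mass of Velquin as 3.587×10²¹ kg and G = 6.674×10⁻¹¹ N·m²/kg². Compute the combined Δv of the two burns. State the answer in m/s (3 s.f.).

Δv_total ≈ 233 m/s

μ = GM = 6.674×10⁻¹¹ × 3.587×10²¹ = 2.394×10¹¹ m³/s².
r₁ = 597.4 km = 5.974×10⁵ m.
r₂ = 1604 km = 1.604×10⁶ m.
Transfer ellipse a_t = (r₁ + r₂)/2 = 1.101×10⁶ m.
At r₁: circular v_c1 = √(μ/r₁) = 633.0 m/s; transfer-periapsis v_p = √[μ(2/r₁ − 1/a_t)] = 764.2 m/s.
Δv₁ = v_p − v_c1 = 131.1 m/s.
At r₂: circular v_c2 = √(μ/r₂) = 386.3 m/s; transfer-apoapsis v_a = √[μ(2/r₂ − 1/a_t)] = 284.6 m/s.
Δv₂ = v_c2 − v_a = 101.7 m/s.
Total Δv = Δv₁ + Δv₂ = 232.9 m/s.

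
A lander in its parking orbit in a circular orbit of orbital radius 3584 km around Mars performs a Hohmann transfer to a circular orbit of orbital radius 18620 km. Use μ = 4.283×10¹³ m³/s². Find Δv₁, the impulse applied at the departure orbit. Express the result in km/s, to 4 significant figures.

Δv ≈ 1.020 km/s

r₁ = 3584 km = 3.584×10⁶ m.
r₂ = 18620 km = 1.862×10⁷ m.
Transfer ellipse a_t = (r₁ + r₂)/2 = 1.110×10⁷ m.
At r₁: circular v_c1 = √(μ/r₁) = 3457 m/s; transfer-periapsis v_p = √[μ(2/r₁ − 1/a_t)] = 4477 m/s.
Δv₁ = v_p − v_c1 = 1020 m/s.
= 1.020 km/s.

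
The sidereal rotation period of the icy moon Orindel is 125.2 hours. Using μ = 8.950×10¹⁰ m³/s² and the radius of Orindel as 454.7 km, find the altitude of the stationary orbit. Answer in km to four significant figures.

T = 125.2 hours = 4.507×10⁵ s.
A synchronous orbit has period T, so by Kepler's third law a = (μT²/4π²)^(1/3).
μT²/4π² = 8.950×10¹⁰ × (4.507×10⁵)² / 39.48 = 4.606×10²⁰ m³.
a = 7.723×10⁶ m = 7722.5 km.
Altitude h = a − R = 7722.5 − 454.7 = 7267.8 km.

h_sync ≈ 7268 km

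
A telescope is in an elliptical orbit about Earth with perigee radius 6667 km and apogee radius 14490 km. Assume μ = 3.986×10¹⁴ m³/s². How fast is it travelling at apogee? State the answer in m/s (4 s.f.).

v ≈ 4164 m/s

Semi-major axis a = (r_p + r_a)/2 = 10578 km = 1.058×10⁷ m.
Vis-viva: v² = μ(2/r − 1/a) = 3.986×10¹⁴ × (1.380×10⁻⁷ − 9.453×10⁻⁸) = 1.734×10⁷ m²/s².
v = 4164 m/s.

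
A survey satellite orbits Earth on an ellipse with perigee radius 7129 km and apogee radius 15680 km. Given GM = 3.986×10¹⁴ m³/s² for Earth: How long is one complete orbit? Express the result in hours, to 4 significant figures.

Semi-major axis a = (r_p + r_a)/2 = (7129.0 + 15680)/2 = 11404 km = 1.140×10⁷ m.
By Kepler's third law T = 2π√(a³/μ) = 2π × 1.929×10³ = 1.212×10⁴ s.
= 3.367 hours.

T ≈ 3.367 hours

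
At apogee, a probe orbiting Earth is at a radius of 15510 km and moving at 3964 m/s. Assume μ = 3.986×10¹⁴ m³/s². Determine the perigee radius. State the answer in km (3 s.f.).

r_a = 1.551×10⁷ m.
Specific energy ε = v²/2 − μ/r = -1.784×10⁷ J/kg, so a = −μ/(2ε) = 1.117×10⁷ m.
The apsides satisfy r_p + r_a = 2a, so the perigee radius is 2a − r_a = 6.829×10⁶ m = 6829.4 km.

perigee radius ≈ 6830 km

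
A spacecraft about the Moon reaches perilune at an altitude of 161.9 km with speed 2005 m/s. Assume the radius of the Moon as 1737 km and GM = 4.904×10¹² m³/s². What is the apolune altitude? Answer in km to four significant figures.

r_p = 1737 + 161.9 = 1898.9 km = 1.899×10⁶ m.
Specific energy ε = v²/2 − μ/r = -5.725×10⁵ J/kg, so a = −μ/(2ε) = 4.283×10⁶ m.
The apsides satisfy r_p + r_a = 2a, so the apolune radius is 2a − r_p = 6.667×10⁶ m = 6666.5 km.
Apolune altitude = 6666.5 − 1737 = 4929.5 km.

apolune altitude ≈ 4930 km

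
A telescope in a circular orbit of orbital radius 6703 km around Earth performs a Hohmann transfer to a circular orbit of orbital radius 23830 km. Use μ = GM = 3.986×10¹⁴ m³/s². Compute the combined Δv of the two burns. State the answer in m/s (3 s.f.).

Δv_total ≈ 3300 m/s

r₁ = 6703 km = 6.703×10⁶ m.
r₂ = 23830 km = 2.383×10⁷ m.
Transfer ellipse a_t = (r₁ + r₂)/2 = 1.527×10⁷ m.
At r₁: circular v_c1 = √(μ/r₁) = 7711 m/s; transfer-perigee v_p = √[μ(2/r₁ − 1/a_t)] = 9634 m/s.
Δv₁ = v_p − v_c1 = 1923 m/s.
At r₂: circular v_c2 = √(μ/r₂) = 4090 m/s; transfer-apogee v_a = √[μ(2/r₂ − 1/a_t)] = 2710 m/s.
Δv₂ = v_c2 − v_a = 1380 m/s.
Total Δv = Δv₁ + Δv₂ = 3303 m/s.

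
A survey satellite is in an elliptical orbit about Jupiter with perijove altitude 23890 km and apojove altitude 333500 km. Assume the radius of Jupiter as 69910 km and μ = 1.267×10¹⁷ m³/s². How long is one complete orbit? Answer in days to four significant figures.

r_p = 69910 + 23890 = 93800 km = 9.3800×10⁷ m.
r_a = 69910 + 333500 = 403410 km = 4.0341×10⁸ m.
Semi-major axis a = (r_p + r_a)/2 = (93800 + 4.0341×10⁵)/2 = 2.4860×10⁵ km = 2.486×10⁸ m.
By Kepler's third law T = 2π√(a³/μ) = 2π × 1.101×10⁴ = 6.919×10⁴ s.
= 0.8008 days.

T ≈ 0.8008 days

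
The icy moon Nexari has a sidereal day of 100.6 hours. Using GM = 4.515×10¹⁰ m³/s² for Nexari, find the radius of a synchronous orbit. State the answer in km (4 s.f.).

r_sync ≈ 5313 km

T = 100.6 hours = 3.622×10⁵ s.
A synchronous orbit has period T, so by Kepler's third law a = (μT²/4π²)^(1/3).
μT²/4π² = 4.515×10¹⁰ × (3.622×10⁵)² / 39.48 = 1.500×10²⁰ m³.
a = 5.313×10⁶ m = 5313.3 km.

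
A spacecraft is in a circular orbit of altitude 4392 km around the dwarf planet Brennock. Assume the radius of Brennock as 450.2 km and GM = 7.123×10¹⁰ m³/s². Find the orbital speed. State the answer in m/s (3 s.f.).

v ≈ 121 m/s

r = 450.2 + 4392 = 4842.2 km = 4.8422×10⁶ m.
For a circular orbit v = √(μ/r) = √(7.123×10¹⁰ / 4.842×10⁶) = √(1.471×10⁴) = 121.3 m/s.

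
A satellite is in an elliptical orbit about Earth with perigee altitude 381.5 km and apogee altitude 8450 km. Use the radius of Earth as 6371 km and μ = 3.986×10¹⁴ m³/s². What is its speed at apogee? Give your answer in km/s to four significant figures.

r_p = 6371 + 381.5 = 6752.5 km = 6.7525×10⁶ m.
r_a = 6371 + 8450 = 14821 km = 1.4821×10⁷ m.
Semi-major axis a = (r_p + r_a)/2 = 10787 km = 1.079×10⁷ m.
Vis-viva: v² = μ(2/r − 1/a) = 3.986×10¹⁴ × (1.349×10⁻⁷ − 9.271×10⁻⁸) = 1.684×10⁷ m²/s².
v = 4103 m/s = 4.103 km/s.

v ≈ 4.103 km/s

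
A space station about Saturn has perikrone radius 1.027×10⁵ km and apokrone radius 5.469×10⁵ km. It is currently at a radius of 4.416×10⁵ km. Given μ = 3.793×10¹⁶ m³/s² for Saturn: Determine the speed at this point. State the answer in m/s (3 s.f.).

Semi-major axis a = (r_p + r_a)/2 = 3.2480×10⁵ km = 3.248×10⁸ m.
Vis-viva: v² = μ(2/r − 1/a) = 3.793×10¹⁶ × (4.529×10⁻⁹ − 3.079×10⁻⁹) = 5.500×10⁷ m²/s².
v = 7417 m/s.

v ≈ 7420 m/s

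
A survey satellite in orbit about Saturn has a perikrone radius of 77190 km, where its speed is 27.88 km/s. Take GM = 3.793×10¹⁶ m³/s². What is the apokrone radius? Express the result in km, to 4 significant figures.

apokrone radius ≈ 2.920×10⁵ km

r_p = 7.719×10⁷ m.
Specific energy ε = v²/2 − μ/r = -1.027×10⁸ J/kg, so a = −μ/(2ε) = 1.846×10⁸ m.
The apsides satisfy r_p + r_a = 2a, so the apokrone radius is 2a − r_p = 2.920×10⁸ m = 2.9200×10⁵ km.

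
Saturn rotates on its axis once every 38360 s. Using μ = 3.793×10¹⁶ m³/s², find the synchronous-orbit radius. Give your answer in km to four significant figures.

A synchronous orbit has period T, so by Kepler's third law a = (μT²/4π²)^(1/3).
μT²/4π² = 3.793×10¹⁶ × (3.836×10⁴)² / 39.48 = 1.414×10²⁴ m³.
a = 1.122×10⁸ m = 1.1223×10⁵ km.

r_sync ≈ 1.122×10⁵ km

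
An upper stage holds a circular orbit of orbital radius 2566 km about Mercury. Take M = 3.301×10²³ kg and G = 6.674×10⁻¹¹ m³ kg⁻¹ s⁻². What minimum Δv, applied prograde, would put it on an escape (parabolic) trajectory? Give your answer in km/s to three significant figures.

Δv ≈ 1.21 km/s

μ = GM = 6.674×10⁻¹¹ × 3.301×10²³ = 2.203×10¹³ m³/s².
r = 2566 km = 2.566×10⁶ m.
Circular speed v_c = √(μ/r) = 2930 m/s.
Escape speed v_esc = √(2μ/r) = √2 × v_c = 4144 m/s.
Δv = v_esc − v_c = 1214 m/s = 1.214 km/s.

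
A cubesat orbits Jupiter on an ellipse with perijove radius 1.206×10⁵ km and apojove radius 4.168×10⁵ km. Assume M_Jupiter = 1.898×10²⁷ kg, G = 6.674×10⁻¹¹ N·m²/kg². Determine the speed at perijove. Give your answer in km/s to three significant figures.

v ≈ 40.4 km/s

μ = GM = 6.674×10⁻¹¹ × 1.898×10²⁷ = 1.267×10¹⁷ m³/s².
Semi-major axis a = (r_p + r_a)/2 = 2.6870×10⁵ km = 2.687×10⁸ m.
Vis-viva: v² = μ(2/r − 1/a) = 1.267×10¹⁷ × (1.658×10⁻⁸ − 3.722×10⁻⁹) = 1.629×10⁹ m²/s².
v = 40360 m/s = 40.36 km/s.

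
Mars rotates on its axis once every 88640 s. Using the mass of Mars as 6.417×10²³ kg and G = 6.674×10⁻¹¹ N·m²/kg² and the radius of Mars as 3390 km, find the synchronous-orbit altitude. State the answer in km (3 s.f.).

μ = GM = 6.674×10⁻¹¹ × 6.417×10²³ = 4.283×10¹³ m³/s².
A synchronous orbit has period T, so by Kepler's third law a = (μT²/4π²)^(1/3).
μT²/4π² = 4.283×10¹³ × (8.864×10⁴)² / 39.48 = 8.524×10²¹ m³.
a = 2.043×10⁷ m = 20427 km.
Altitude h = a − R = 20427 − 3390 = 17037 km.

h_sync ≈ 17000 km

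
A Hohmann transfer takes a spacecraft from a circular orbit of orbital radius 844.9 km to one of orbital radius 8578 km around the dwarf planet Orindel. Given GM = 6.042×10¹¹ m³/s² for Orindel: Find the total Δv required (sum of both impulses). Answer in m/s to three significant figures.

Δv_total ≈ 448 m/s

r₁ = 844.9 km = 8.449×10⁵ m.
r₂ = 8578 km = 8.578×10⁶ m.
Transfer ellipse a_t = (r₁ + r₂)/2 = 4.711×10⁶ m.
At r₁: circular v_c1 = √(μ/r₁) = 845.6 m/s; transfer-periapsis v_p = √[μ(2/r₁ − 1/a_t)] = 1141 m/s.
Δv₁ = v_p − v_c1 = 295.4 m/s.
At r₂: circular v_c2 = √(μ/r₂) = 265.4 m/s; transfer-apoapsis v_a = √[μ(2/r₂ − 1/a_t)] = 112.4 m/s.
Δv₂ = v_c2 − v_a = 153.0 m/s.
Total Δv = Δv₁ + Δv₂ = 448.4 m/s.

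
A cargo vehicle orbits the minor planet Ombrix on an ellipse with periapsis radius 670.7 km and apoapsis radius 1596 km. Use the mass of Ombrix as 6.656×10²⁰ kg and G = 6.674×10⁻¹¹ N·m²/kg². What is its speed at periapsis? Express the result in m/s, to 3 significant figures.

μ = GM = 6.674×10⁻¹¹ × 6.656×10²⁰ = 4.442×10¹⁰ m³/s².
Semi-major axis a = (r_p + r_a)/2 = 1133.3 km = 1.133×10⁶ m.
Vis-viva: v² = μ(2/r − 1/a) = 4.442×10¹⁰ × (2.982×10⁻⁶ − 8.823×10⁻⁷) = 9.327×10⁴ m²/s².
v = 305.4 m/s.

v ≈ 305 m/s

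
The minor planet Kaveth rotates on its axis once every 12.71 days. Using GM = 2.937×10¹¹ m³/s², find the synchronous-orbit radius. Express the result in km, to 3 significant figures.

r_sync ≈ 20800 km

T = 12.71 days = 1.098×10⁶ s.
A synchronous orbit has period T, so by Kepler's third law a = (μT²/4π²)^(1/3).
μT²/4π² = 2.937×10¹¹ × (1.098×10⁶)² / 39.48 = 8.971×10²¹ m³.
a = 2.078×10⁷ m = 20779 km.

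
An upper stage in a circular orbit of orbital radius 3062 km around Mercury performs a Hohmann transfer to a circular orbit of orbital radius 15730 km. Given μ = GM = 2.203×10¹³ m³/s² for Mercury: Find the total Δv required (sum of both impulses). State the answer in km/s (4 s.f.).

Δv_total ≈ 1.296 km/s

r₁ = 3062 km = 3.062×10⁶ m.
r₂ = 15730 km = 1.573×10⁷ m.
Transfer ellipse a_t = (r₁ + r₂)/2 = 9.396×10⁶ m.
At r₁: circular v_c1 = √(μ/r₁) = 2682 m/s; transfer-periherm v_p = √[μ(2/r₁ − 1/a_t)] = 3471 m/s.
Δv₁ = v_p − v_c1 = 788.3 m/s.
At r₂: circular v_c2 = √(μ/r₂) = 1183 m/s; transfer-apoherm v_a = √[μ(2/r₂ − 1/a_t)] = 675.6 m/s.
Δv₂ = v_c2 − v_a = 507.9 m/s.
Total Δv = Δv₁ + Δv₂ = 1296 m/s = 1.296 km/s.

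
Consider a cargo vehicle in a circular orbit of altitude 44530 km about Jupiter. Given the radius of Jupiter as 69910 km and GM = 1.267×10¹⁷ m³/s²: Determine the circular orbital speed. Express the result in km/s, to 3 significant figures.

v ≈ 33.3 km/s

r = 69910 + 44530 = 114440 km = 1.1444×10⁸ m.
For a circular orbit v = √(μ/r) = √(1.267×10¹⁷ / 1.144×10⁸) = √(1.107×10⁹) = 33270 m/s.
That is 33.27 km/s.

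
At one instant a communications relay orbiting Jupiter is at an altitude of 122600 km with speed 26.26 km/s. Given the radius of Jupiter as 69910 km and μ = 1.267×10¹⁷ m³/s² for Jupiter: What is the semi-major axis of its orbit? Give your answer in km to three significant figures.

r = 69910 + 122600 = 1.9251×10⁵ km = 1.925×10⁸ m.
Specific orbital energy ε = v²/2 − μ/r = (26260)²/2 − 1.267×10¹⁷/1.925×10⁸ = -3.134×10⁸ J/kg.
Since ε = −μ/(2a), a = −μ/(2ε) = 2.022×10⁸ m = 2.0217×10⁵ km.

a ≈ 2.02×10⁵ km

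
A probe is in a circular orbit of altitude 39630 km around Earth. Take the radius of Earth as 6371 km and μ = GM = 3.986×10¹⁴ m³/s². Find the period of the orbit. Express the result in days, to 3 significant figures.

r = 6371 + 39630 = 46001 km = 4.6001×10⁷ m.
Kepler's third law: T = 2π√(r³/μ) = 2π√((4.600×10⁷)³ / 3.986×10¹⁴).
r³/μ = 2.442×10⁸ s², so T = 2π × 1.563×10⁴ = 9.819×10⁴ s.
Converting: 9.819×10⁴ s ÷ 86400 = 1.136 days.

T ≈ 1.14 days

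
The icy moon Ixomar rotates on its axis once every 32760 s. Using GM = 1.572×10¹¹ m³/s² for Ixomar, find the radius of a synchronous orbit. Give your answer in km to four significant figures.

r_sync ≈ 1623 km

A synchronous orbit has period T, so by Kepler's third law a = (μT²/4π²)^(1/3).
μT²/4π² = 1.572×10¹¹ × (3.276×10⁴)² / 39.48 = 4.273×10¹⁸ m³.
a = 1.623×10⁶ m = 1622.8 km.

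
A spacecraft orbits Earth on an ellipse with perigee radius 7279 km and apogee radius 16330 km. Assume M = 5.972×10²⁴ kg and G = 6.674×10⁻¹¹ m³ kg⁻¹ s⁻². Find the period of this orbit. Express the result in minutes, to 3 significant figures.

T ≈ 213 minutes

μ = GM = 6.674×10⁻¹¹ × 5.972×10²⁴ = 3.986×10¹⁴ m³/s².
Semi-major axis a = (r_p + r_a)/2 = (7279.0 + 16330)/2 = 11804 km = 1.180×10⁷ m.
By Kepler's third law T = 2π√(a³/μ) = 2π × 2.032×10³ = 1.276×10⁴ s.
= 212.7 minutes.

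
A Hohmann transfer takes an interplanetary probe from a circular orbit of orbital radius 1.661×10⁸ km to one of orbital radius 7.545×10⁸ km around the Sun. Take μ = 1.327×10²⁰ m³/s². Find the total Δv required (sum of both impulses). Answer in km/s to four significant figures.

Δv_total ≈ 13.22 km/s

r₁ = 1.661×10⁸ km = 1.661×10¹¹ m.
r₂ = 7.545×10⁸ km = 7.545×10¹¹ m.
Transfer ellipse a_t = (r₁ + r₂)/2 = 4.603×10¹¹ m.
At r₁: circular v_c1 = √(μ/r₁) = 28270 m/s; transfer-perihelion v_p = √[μ(2/r₁ − 1/a_t)] = 36190 m/s.
Δv₁ = v_p − v_c1 = 7922 m/s.
At r₂: circular v_c2 = √(μ/r₂) = 13260 m/s; transfer-aphelion v_a = √[μ(2/r₂ − 1/a_t)] = 7967 m/s.
Δv₂ = v_c2 − v_a = 5295 m/s.
Total Δv = Δv₁ + Δv₂ = 13220 m/s = 13.22 km/s.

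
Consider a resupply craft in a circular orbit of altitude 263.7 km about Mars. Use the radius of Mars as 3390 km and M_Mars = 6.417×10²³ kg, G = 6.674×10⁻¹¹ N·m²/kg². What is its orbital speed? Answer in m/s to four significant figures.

v ≈ 3424 m/s

μ = GM = 6.674×10⁻¹¹ × 6.417×10²³ = 4.283×10¹³ m³/s².
r = 3390 + 263.7 = 3653.7 km = 3.6537×10⁶ m.
For a circular orbit v = √(μ/r) = √(4.283×10¹³ / 3.654×10⁶) = √(1.172×10⁷) = 3424 m/s.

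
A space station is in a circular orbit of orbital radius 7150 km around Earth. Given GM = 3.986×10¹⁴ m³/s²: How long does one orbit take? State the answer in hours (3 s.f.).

r = 7150 km = 7.150×10⁶ m.
Kepler's third law: T = 2π√(r³/μ) = 2π√((7.150×10⁶)³ / 3.986×10¹⁴).
r³/μ = 9.170×10⁵ s², so T = 2π × 9.576×10² = 6.017×10³ s.
Converting: 6.017×10³ s ÷ 3600 = 1.671 hours.

T ≈ 1.67 hours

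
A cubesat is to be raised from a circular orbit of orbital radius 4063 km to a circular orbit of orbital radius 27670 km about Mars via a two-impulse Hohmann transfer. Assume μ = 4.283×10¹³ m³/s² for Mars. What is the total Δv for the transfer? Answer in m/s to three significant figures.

Δv_total ≈ 1660 m/s

r₁ = 4063 km = 4.063×10⁶ m.
r₂ = 27670 km = 2.767×10⁷ m.
Transfer ellipse a_t = (r₁ + r₂)/2 = 1.587×10⁷ m.
At r₁: circular v_c1 = √(μ/r₁) = 3247 m/s; transfer-periapsis v_p = √[μ(2/r₁ − 1/a_t)] = 4288 m/s.
Δv₁ = v_p − v_c1 = 1041 m/s.
At r₂: circular v_c2 = √(μ/r₂) = 1244 m/s; transfer-apoapsis v_a = √[μ(2/r₂ − 1/a_t)] = 629.6 m/s.
Δv₂ = v_c2 − v_a = 614.6 m/s.
Total Δv = Δv₁ + Δv₂ = 1655 m/s.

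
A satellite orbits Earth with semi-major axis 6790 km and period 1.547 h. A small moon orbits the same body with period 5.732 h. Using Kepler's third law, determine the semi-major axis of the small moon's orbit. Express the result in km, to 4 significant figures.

a₂ ≈ 16260 km

Kepler's third law: a³ ∝ T², so a₂ = a₁ (T₂/T₁)^(2/3).
T₂/T₁ = 3.705, (T₂/T₁)^(2/3) = 2.394.
a₂ = 6790 × 2.394 = 16260 km.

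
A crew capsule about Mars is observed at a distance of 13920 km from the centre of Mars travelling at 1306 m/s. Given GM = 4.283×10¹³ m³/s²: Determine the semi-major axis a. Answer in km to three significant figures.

a ≈ 9630 km

r = 1.392×10⁷ m.
Specific orbital energy ε = v²/2 − μ/r = (1306)²/2 − 4.283×10¹³/1.392×10⁷ = -2.224×10⁶ J/kg.
Since ε = −μ/(2a), a = −μ/(2ε) = 9.629×10⁶ m = 9628.8 km.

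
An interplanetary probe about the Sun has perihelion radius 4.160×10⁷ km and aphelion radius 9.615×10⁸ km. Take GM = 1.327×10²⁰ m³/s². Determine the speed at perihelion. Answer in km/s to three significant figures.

Semi-major axis a = (r_p + r_a)/2 = 5.0155×10⁸ km = 5.016×10¹¹ m.
Vis-viva: v² = μ(2/r − 1/a) = 1.327×10²⁰ × (4.808×10⁻¹¹ − 1.994×10⁻¹²) = 6.115×10⁹ m²/s².
v = 78200 m/s = 78.20 km/s.

v ≈ 78.2 km/s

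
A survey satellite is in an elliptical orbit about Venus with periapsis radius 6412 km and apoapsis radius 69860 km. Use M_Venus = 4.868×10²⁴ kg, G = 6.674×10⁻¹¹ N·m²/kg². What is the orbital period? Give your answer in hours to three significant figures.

T ≈ 22.8 hours

μ = GM = 6.674×10⁻¹¹ × 4.868×10²⁴ = 3.249×10¹⁴ m³/s².
Semi-major axis a = (r_p + r_a)/2 = (6412.0 + 69860)/2 = 38136 km = 3.814×10⁷ m.
By Kepler's third law T = 2π√(a³/μ) = 2π × 1.307×10⁴ = 8.209×10⁴ s.
= 22.80 hours.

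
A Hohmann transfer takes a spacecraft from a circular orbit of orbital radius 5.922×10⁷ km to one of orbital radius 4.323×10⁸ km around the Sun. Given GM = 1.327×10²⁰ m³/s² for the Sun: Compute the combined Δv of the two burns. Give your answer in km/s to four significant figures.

Δv_total ≈ 24.37 km/s

r₁ = 5.922×10⁷ km = 5.922×10¹⁰ m.
r₂ = 4.323×10⁸ km = 4.323×10¹¹ m.
Transfer ellipse a_t = (r₁ + r₂)/2 = 2.458×10¹¹ m.
At r₁: circular v_c1 = √(μ/r₁) = 47340 m/s; transfer-perihelion v_p = √[μ(2/r₁ − 1/a_t)] = 62780 m/s.
Δv₁ = v_p − v_c1 = 15450 m/s.
At r₂: circular v_c2 = √(μ/r₂) = 17520 m/s; transfer-aphelion v_a = √[μ(2/r₂ − 1/a_t)] = 8600 m/s.
Δv₂ = v_c2 − v_a = 8920 m/s.
Total Δv = Δv₁ + Δv₂ = 24370 m/s = 24.37 km/s.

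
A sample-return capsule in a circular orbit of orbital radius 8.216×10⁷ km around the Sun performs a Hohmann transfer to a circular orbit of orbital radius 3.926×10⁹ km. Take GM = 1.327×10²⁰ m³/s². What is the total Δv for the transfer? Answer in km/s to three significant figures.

Δv_total ≈ 20.7 km/s

r₁ = 8.216×10⁷ km = 8.216×10¹⁰ m.
r₂ = 3.926×10⁹ km = 3.926×10¹² m.
Transfer ellipse a_t = (r₁ + r₂)/2 = 2.004×10¹² m.
At r₁: circular v_c1 = √(μ/r₁) = 40190 m/s; transfer-perihelion v_p = √[μ(2/r₁ − 1/a_t)] = 56250 m/s.
Δv₁ = v_p − v_c1 = 16060 m/s.
At r₂: circular v_c2 = √(μ/r₂) = 5814 m/s; transfer-aphelion v_a = √[μ(2/r₂ − 1/a_t)] = 1177 m/s.
Δv₂ = v_c2 − v_a = 4637 m/s.
Total Δv = Δv₁ + Δv₂ = 20700 m/s = 20.70 km/s.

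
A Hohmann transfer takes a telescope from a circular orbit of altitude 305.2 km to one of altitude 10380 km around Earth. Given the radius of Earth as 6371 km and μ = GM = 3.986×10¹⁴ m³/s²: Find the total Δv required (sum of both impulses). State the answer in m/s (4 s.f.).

r₁ = 6371 + 305.2 = 6676.2 km = 6.6762×10⁶ m.
r₂ = 6371 + 10380 = 16751 km = 1.6751×10⁷ m.
Transfer ellipse a_t = (r₁ + r₂)/2 = 1.171×10⁷ m.
At r₁: circular v_c1 = √(μ/r₁) = 7727 m/s; transfer-perigee v_p = √[μ(2/r₁ − 1/a_t)] = 9240 m/s.
Δv₁ = v_p − v_c1 = 1513 m/s.
At r₂: circular v_c2 = √(μ/r₂) = 4878 m/s; transfer-apogee v_a = √[μ(2/r₂ − 1/a_t)] = 3683 m/s.
Δv₂ = v_c2 − v_a = 1195 m/s.
Total Δv = Δv₁ + Δv₂ = 2709 m/s.

Δv_total ≈ 2709 m/s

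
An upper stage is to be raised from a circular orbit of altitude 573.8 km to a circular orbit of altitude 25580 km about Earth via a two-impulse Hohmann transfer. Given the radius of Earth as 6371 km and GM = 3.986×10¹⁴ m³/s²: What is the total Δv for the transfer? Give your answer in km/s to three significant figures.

Δv_total ≈ 3.56 km/s

r₁ = 6371 + 573.8 = 6944.8 km = 6.9448×10⁶ m.
r₂ = 6371 + 25580 = 31951 km = 3.1951×10⁷ m.
Transfer ellipse a_t = (r₁ + r₂)/2 = 1.945×10⁷ m.
At r₁: circular v_c1 = √(μ/r₁) = 7576 m/s; transfer-perigee v_p = √[μ(2/r₁ − 1/a_t)] = 9711 m/s.
Δv₁ = v_p − v_c1 = 2135 m/s.
At r₂: circular v_c2 = √(μ/r₂) = 3532 m/s; transfer-apogee v_a = √[μ(2/r₂ − 1/a_t)] = 2111 m/s.
Δv₂ = v_c2 − v_a = 1421 m/s.
Total Δv = Δv₁ + Δv₂ = 3556 m/s = 3.556 km/s.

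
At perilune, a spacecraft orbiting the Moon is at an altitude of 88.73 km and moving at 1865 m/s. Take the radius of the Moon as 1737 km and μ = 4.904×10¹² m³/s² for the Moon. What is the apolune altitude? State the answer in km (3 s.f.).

apolune altitude ≈ 1620 km

r_p = 1737 + 88.73 = 1825.7 km = 1.826×10⁶ m.
Specific energy ε = v²/2 − μ/r = -9.469×10⁵ J/kg, so a = −μ/(2ε) = 2.589×10⁶ m.
The apsides satisfy r_p + r_a = 2a, so the apolune radius is 2a − r_p = 3.353×10⁶ m = 3353.1 km.
Apolune altitude = 3353.1 − 1737 = 1616.1 km.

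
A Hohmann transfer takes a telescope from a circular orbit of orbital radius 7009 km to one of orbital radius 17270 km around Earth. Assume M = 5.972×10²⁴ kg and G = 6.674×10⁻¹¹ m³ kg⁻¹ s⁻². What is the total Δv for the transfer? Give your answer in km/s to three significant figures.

Δv_total ≈ 2.61 km/s

μ = GM = 6.674×10⁻¹¹ × 5.972×10²⁴ = 3.986×10¹⁴ m³/s².
r₁ = 7009 km = 7.009×10⁶ m.
r₂ = 17270 km = 1.727×10⁷ m.
Transfer ellipse a_t = (r₁ + r₂)/2 = 1.214×10⁷ m.
At r₁: circular v_c1 = √(μ/r₁) = 7541 m/s; transfer-perigee v_p = √[μ(2/r₁ − 1/a_t)] = 8994 m/s.
Δv₁ = v_p − v_c1 = 1453 m/s.
At r₂: circular v_c2 = √(μ/r₂) = 4804 m/s; transfer-apogee v_a = √[μ(2/r₂ − 1/a_t)] = 3650 m/s.
Δv₂ = v_c2 − v_a = 1154 m/s.
Total Δv = Δv₁ + Δv₂ = 2607 m/s = 2.607 km/s.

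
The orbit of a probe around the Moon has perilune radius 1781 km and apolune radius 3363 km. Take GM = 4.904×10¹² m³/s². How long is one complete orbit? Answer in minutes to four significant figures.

T ≈ 195.1 minutes

Semi-major axis a = (r_p + r_a)/2 = (1781.0 + 3363.0)/2 = 2572.0 km = 2.572×10⁶ m.
By Kepler's third law T = 2π√(a³/μ) = 2π × 1.863×10³ = 1.170×10⁴ s.
= 195.1 minutes.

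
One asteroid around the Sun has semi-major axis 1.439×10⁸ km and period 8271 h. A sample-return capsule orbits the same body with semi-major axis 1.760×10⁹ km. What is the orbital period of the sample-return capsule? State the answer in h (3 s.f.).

Kepler's third law: T² ∝ a³, so T₂ = T₁ (a₂/a₁)^(3/2).
a₂/a₁ = 12.23, (a₂/a₁)^(3/2) = 42.77.
T₂ = 8271 × 42.77 = 3.538×10⁵ h.

T₂ ≈ 3.54×10⁵ h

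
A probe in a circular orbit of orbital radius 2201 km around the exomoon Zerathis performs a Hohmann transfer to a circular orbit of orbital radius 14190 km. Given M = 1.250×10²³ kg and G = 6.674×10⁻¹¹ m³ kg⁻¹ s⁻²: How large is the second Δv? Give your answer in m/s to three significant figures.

Δv ≈ 369 m/s

μ = GM = 6.674×10⁻¹¹ × 1.250×10²³ = 8.342×10¹² m³/s².
r₁ = 2201 km = 2.201×10⁶ m.
r₂ = 14190 km = 1.419×10⁷ m.
Transfer ellipse a_t = (r₁ + r₂)/2 = 8.196×10⁶ m.
At r₁: circular v_c1 = √(μ/r₁) = 1947 m/s; transfer-periapsis v_p = √[μ(2/r₁ − 1/a_t)] = 2562 m/s.
At r₂: circular v_c2 = √(μ/r₂) = 766.8 m/s; transfer-apoapsis v_a = √[μ(2/r₂ − 1/a_t)] = 397.4 m/s.
Δv₂ = v_c2 − v_a = 369.4 m/s.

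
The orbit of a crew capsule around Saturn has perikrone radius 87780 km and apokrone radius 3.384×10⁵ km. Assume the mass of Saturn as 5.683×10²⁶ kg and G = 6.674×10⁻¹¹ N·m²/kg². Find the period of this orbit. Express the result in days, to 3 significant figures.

μ = GM = 6.674×10⁻¹¹ × 5.683×10²⁶ = 3.793×10¹⁶ m³/s².
Semi-major axis a = (r_p + r_a)/2 = (87780 + 3.3840×10⁵)/2 = 2.1309×10⁵ km = 2.131×10⁸ m.
By Kepler's third law T = 2π√(a³/μ) = 2π × 1.597×10⁴ = 1.004×10⁵ s.
= 1.162 days.

T ≈ 1.16 days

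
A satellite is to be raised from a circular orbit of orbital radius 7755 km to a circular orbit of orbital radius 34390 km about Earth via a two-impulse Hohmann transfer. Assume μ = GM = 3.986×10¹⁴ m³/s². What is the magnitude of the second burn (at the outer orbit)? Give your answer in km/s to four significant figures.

Δv ≈ 1.339 km/s

r₁ = 7755 km = 7.755×10⁶ m.
r₂ = 34390 km = 3.439×10⁷ m.
Transfer ellipse a_t = (r₁ + r₂)/2 = 2.107×10⁷ m.
At r₁: circular v_c1 = √(μ/r₁) = 7169 m/s; transfer-perigee v_p = √[μ(2/r₁ − 1/a_t)] = 9159 m/s.
At r₂: circular v_c2 = √(μ/r₂) = 3404 m/s; transfer-apogee v_a = √[μ(2/r₂ − 1/a_t)] = 2065 m/s.
Δv₂ = v_c2 − v_a = 1339 m/s.
= 1.339 km/s.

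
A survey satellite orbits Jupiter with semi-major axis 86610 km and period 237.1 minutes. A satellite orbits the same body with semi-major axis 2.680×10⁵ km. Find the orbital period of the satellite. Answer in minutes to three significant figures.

Kepler's third law: T² ∝ a³, so T₂ = T₁ (a₂/a₁)^(3/2).
a₂/a₁ = 3.094, (a₂/a₁)^(3/2) = 5.443.
T₂ = 237.1 × 5.443 = 1291 minutes.

T₂ ≈ 1290 minutes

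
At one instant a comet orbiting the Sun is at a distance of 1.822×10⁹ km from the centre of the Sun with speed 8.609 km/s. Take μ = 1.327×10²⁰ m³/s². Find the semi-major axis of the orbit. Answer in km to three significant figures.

r = 1.822×10¹² m.
Specific orbital energy ε = v²/2 − μ/r = (8609)²/2 − 1.327×10²⁰/1.822×10¹² = -3.577×10⁷ J/kg.
Since ε = −μ/(2a), a = −μ/(2ε) = 1.855×10¹² m = 1.8547×10⁹ km.

a ≈ 1.85×10⁹ km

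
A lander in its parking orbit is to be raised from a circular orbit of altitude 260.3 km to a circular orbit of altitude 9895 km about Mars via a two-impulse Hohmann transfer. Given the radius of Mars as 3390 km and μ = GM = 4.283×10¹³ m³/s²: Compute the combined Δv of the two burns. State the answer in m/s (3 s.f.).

Δv_total ≈ 1480 m/s

r₁ = 3390 + 260.3 = 3650.3 km = 3.6503×10⁶ m.
r₂ = 3390 + 9895 = 13285 km = 1.3285×10⁷ m.
Transfer ellipse a_t = (r₁ + r₂)/2 = 8.468×10⁶ m.
At r₁: circular v_c1 = √(μ/r₁) = 3425 m/s; transfer-periapsis v_p = √[μ(2/r₁ − 1/a_t)] = 4291 m/s.
Δv₁ = v_p − v_c1 = 865.1 m/s.
At r₂: circular v_c2 = √(μ/r₂) = 1796 m/s; transfer-apoapsis v_a = √[μ(2/r₂ − 1/a_t)] = 1179 m/s.
Δv₂ = v_c2 − v_a = 616.6 m/s.
Total Δv = Δv₁ + Δv₂ = 1482 m/s.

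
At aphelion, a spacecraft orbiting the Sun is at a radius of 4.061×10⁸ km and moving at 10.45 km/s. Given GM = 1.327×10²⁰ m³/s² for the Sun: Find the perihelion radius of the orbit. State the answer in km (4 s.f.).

r_a = 4.061×10¹¹ m.
Specific energy ε = v²/2 − μ/r = -2.722×10⁸ J/kg, so a = −μ/(2ε) = 2.438×10¹¹ m.
The apsides satisfy r_p + r_a = 2a, so the perihelion radius is 2a − r_a = 8.147×10¹⁰ m = 8.1471×10⁷ km.

perihelion radius ≈ 8.147×10⁷ km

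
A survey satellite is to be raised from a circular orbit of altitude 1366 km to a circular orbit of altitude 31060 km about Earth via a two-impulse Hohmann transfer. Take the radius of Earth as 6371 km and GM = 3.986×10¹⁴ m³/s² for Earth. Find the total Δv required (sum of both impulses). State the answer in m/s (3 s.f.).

Δv_total ≈ 3420 m/s

r₁ = 6371 + 1366 = 7737.0 km = 7.7370×10⁶ m.
r₂ = 6371 + 31060 = 37431 km = 3.7431×10⁷ m.
Transfer ellipse a_t = (r₁ + r₂)/2 = 2.258×10⁷ m.
At r₁: circular v_c1 = √(μ/r₁) = 7178 m/s; transfer-perigee v_p = √[μ(2/r₁ − 1/a_t)] = 9241 m/s.
Δv₁ = v_p − v_c1 = 2063 m/s.
At r₂: circular v_c2 = √(μ/r₂) = 3263 m/s; transfer-apogee v_a = √[μ(2/r₂ − 1/a_t)] = 1910 m/s.
Δv₂ = v_c2 − v_a = 1353 m/s.
Total Δv = Δv₁ + Δv₂ = 3416 m/s.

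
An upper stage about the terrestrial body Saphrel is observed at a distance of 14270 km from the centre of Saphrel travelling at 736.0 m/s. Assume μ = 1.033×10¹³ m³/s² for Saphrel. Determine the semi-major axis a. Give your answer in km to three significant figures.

r = 1.427×10⁷ m.
Vis-viva rearranged: 1/a = 2/r − v²/μ = 1.402×10⁻⁷ − 5.244×10⁻⁸ = 8.772×10⁻⁸ m⁻¹.
a = 1.140×10⁷ m = 11401 km.

a ≈ 11400 km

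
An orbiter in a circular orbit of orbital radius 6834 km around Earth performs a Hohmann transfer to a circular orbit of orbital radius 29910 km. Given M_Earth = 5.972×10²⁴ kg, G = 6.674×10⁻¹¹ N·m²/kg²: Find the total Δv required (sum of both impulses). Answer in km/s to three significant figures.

Δv_total ≈ 3.53 km/s

μ = GM = 6.674×10⁻¹¹ × 5.972×10²⁴ = 3.986×10¹⁴ m³/s².
r₁ = 6834 km = 6.834×10⁶ m.
r₂ = 29910 km = 2.991×10⁷ m.
Transfer ellipse a_t = (r₁ + r₂)/2 = 1.837×10⁷ m.
At r₁: circular v_c1 = √(μ/r₁) = 7637 m/s; transfer-perigee v_p = √[μ(2/r₁ − 1/a_t)] = 9744 m/s.
Δv₁ = v_p − v_c1 = 2107 m/s.
At r₂: circular v_c2 = √(μ/r₂) = 3650 m/s; transfer-apogee v_a = √[μ(2/r₂ − 1/a_t)] = 2226 m/s.
Δv₂ = v_c2 − v_a = 1424 m/s.
Total Δv = Δv₁ + Δv₂ = 3531 m/s = 3.531 km/s.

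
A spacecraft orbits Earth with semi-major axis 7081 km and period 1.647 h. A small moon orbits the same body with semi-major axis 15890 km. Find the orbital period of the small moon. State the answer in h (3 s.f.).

Kepler's third law: T² ∝ a³, so T₂ = T₁ (a₂/a₁)^(3/2).
a₂/a₁ = 2.244, (a₂/a₁)^(3/2) = 3.362.
T₂ = 1.647 × 3.362 = 5.537 h.

T₂ ≈ 5.54 h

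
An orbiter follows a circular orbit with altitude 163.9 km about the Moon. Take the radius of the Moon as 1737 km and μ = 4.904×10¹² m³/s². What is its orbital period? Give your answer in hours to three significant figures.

r = 1737 + 163.9 = 1900.9 km = 1.9009×10⁶ m.
Kepler's third law: T = 2π√(r³/μ) = 2π√((1.901×10⁶)³ / 4.904×10¹²).
r³/μ = 1.401×10⁶ s², so T = 2π × 1.183×10³ = 7.436×10³ s.
Converting: 7.436×10³ s ÷ 3600 = 2.066 hours.

T ≈ 2.07 hours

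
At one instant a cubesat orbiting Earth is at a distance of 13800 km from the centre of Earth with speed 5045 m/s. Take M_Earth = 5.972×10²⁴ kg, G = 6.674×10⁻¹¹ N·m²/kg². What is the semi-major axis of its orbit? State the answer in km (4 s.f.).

μ = GM = 6.674×10⁻¹¹ × 5.972×10²⁴ = 3.986×10¹⁴ m³/s².
r = 1.380×10⁷ m.
Specific orbital energy ε = v²/2 − μ/r = (5045)²/2 − 3.986×10¹⁴/1.380×10⁷ = -1.616×10⁷ J/kg.
Since ε = −μ/(2a), a = −μ/(2ε) = 1.234×10⁷ m = 12335 km.

a ≈ 12340 km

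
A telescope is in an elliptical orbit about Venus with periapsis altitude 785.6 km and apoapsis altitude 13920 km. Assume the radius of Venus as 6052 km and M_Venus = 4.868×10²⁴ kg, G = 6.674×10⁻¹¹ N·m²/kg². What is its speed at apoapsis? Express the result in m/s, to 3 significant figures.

μ = GM = 6.674×10⁻¹¹ × 4.868×10²⁴ = 3.249×10¹⁴ m³/s².
r_p = 6052 + 785.6 = 6837.6 km = 6.8376×10⁶ m.
r_a = 6052 + 13920 = 19972 km = 1.9972×10⁷ m.
Semi-major axis a = (r_p + r_a)/2 = 13405 km = 1.340×10⁷ m.
Vis-viva: v² = μ(2/r − 1/a) = 3.249×10¹⁴ × (1.001×10⁻⁷ − 7.460×10⁻⁸) = 8.298×10⁶ m²/s².
v = 2881 m/s.

v ≈ 2880 m/s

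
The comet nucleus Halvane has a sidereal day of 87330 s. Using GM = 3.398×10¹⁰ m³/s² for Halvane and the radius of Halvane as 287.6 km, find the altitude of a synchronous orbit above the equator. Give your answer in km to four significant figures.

A synchronous orbit has period T, so by Kepler's third law a = (μT²/4π²)^(1/3).
μT²/4π² = 3.398×10¹⁰ × (8.733×10⁴)² / 39.48 = 6.564×10¹⁸ m³.
a = 1.872×10⁶ m = 1872.4 km.
Altitude h = a − R = 1872.4 − 287.6 = 1584.8 km.

h_sync ≈ 1585 km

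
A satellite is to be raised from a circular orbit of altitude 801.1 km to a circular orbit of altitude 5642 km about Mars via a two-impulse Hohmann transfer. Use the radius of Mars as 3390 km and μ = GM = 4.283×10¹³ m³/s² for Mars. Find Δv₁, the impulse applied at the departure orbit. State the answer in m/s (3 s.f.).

r₁ = 3390 + 801.1 = 4191.1 km = 4.1911×10⁶ m.
r₂ = 3390 + 5642 = 9032.0 km = 9.0320×10⁶ m.
Transfer ellipse a_t = (r₁ + r₂)/2 = 6.612×10⁶ m.
At r₁: circular v_c1 = √(μ/r₁) = 3197 m/s; transfer-periapsis v_p = √[μ(2/r₁ − 1/a_t)] = 3736 m/s.
Δv₁ = v_p − v_c1 = 539.6 m/s.

Δv ≈ 540 m/s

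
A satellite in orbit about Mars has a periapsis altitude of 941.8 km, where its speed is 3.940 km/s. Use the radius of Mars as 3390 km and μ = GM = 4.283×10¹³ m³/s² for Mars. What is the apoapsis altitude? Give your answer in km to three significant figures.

apoapsis altitude ≈ 12400 km

r_p = 3390 + 941.8 = 4331.8 km = 4.332×10⁶ m.
Specific energy ε = v²/2 − μ/r = -2.126×10⁶ J/kg, so a = −μ/(2ε) = 1.008×10⁷ m.
The apsides satisfy r_p + r_a = 2a, so the apoapsis radius is 2a − r_p = 1.582×10⁷ m = 15818 km.
Apoapsis altitude = 15818 − 3390 = 12428 km.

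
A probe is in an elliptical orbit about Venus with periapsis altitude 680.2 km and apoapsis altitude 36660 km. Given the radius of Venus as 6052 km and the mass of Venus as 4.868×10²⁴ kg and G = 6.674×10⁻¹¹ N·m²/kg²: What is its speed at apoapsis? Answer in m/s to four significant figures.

μ = GM = 6.674×10⁻¹¹ × 4.868×10²⁴ = 3.249×10¹⁴ m³/s².
r_p = 6052 + 680.2 = 6732.2 km = 6.7322×10⁶ m.
r_a = 6052 + 36660 = 42712 km = 4.2712×10⁷ m.
Semi-major axis a = (r_p + r_a)/2 = 24722 km = 2.472×10⁷ m.
Vis-viva: v² = μ(2/r − 1/a) = 3.249×10¹⁴ × (4.683×10⁻⁸ − 4.045×10⁻⁸) = 2.071×10⁶ m²/s².
v = 1439 m/s.

v ≈ 1439 m/s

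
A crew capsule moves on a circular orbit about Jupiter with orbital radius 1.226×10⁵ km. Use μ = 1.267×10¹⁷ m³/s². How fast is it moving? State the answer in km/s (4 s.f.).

v ≈ 32.15 km/s

r = 1.226×10⁵ km = 1.226×10⁸ m.
For a circular orbit v = √(μ/r) = √(1.267×10¹⁷ / 1.226×10⁸) = √(1.033×10⁹) = 32150 m/s.
That is 32.15 km/s.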